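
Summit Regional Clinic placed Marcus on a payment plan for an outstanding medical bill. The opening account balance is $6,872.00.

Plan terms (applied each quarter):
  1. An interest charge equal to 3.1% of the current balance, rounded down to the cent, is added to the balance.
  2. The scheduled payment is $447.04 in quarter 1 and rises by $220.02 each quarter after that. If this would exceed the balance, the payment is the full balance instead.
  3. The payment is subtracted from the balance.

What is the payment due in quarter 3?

# | Opening | Interest | Payment | End bal
1 | $6,872.00 | $213.03 | $447.04 | $6,637.99
2 | $6,637.99 | $205.77 | $667.06 | $6,176.70
3 | $6,176.70 | $191.47 | $887.08 | $5,481.09

$887.08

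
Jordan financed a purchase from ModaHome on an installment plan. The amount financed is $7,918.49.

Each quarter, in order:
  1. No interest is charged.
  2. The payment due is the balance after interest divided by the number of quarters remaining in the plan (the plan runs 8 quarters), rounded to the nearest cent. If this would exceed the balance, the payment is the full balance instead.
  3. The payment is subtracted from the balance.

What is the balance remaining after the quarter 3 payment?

Quarter 1: opening $7,918.49; payment $989.81; balance $6,928.68
Quarter 2: opening $6,928.68; payment $989.81; balance $5,938.87
Quarter 3: opening $5,938.87; payment $989.81; balance $4,949.06

$4,949.06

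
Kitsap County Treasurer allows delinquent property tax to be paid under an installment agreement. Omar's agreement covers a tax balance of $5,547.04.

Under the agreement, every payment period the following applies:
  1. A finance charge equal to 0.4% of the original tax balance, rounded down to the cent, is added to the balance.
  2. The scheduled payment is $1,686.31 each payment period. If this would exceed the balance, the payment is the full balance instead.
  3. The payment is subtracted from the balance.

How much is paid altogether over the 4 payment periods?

$5,635.76

Payment period 1: opening $5,547.04; interest $22.18 → $5,569.22; payment $1,686.31; balance $3,882.91
Payment period 2: opening $3,882.91; interest $22.18 → $3,905.09; payment $1,686.31; balance $2,218.78
Payment period 3: opening $2,218.78; interest $22.18 → $2,240.96; payment $1,686.31; balance $554.65
Payment period 4: opening $554.65; interest $22.18 → $576.83; payment $576.83; balance $0.00
Total paid: $5,635.76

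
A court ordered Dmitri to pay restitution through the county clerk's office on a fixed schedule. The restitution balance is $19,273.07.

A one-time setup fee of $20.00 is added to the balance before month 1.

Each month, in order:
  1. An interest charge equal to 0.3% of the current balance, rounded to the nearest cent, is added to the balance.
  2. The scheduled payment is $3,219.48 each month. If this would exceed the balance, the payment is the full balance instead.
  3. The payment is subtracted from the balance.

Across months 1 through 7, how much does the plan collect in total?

$19,498.04

# | Opening | Interest | Payment | End bal
1 | $19,293.07 | $57.88 | $3,219.48 | $16,131.47
2 | $16,131.47 | $48.39 | $3,219.48 | $12,960.38
3 | $12,960.38 | $38.88 | $3,219.48 | $9,779.78
4 | $9,779.78 | $29.34 | $3,219.48 | $6,589.64
5 | $6,589.64 | $19.77 | $3,219.48 | $3,389.93
6 | $3,389.93 | $10.17 | $3,219.48 | $180.62
7 | $180.62 | $0.54 | $181.16 | $0.00
Total paid: $19,498.04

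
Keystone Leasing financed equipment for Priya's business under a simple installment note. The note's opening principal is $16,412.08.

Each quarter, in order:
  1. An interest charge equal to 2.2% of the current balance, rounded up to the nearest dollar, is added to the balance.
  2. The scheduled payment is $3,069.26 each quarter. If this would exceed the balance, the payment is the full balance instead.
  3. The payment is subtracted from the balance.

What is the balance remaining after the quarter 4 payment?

# | Opening | Interest | Payment | End bal
1 | $16,412.08 | $362.00 | $3,069.26 | $13,704.82
2 | $13,704.82 | $302.00 | $3,069.26 | $10,937.56
3 | $10,937.56 | $241.00 | $3,069.26 | $8,109.30
4 | $8,109.30 | $179.00 | $3,069.26 | $5,219.04

$5,219.04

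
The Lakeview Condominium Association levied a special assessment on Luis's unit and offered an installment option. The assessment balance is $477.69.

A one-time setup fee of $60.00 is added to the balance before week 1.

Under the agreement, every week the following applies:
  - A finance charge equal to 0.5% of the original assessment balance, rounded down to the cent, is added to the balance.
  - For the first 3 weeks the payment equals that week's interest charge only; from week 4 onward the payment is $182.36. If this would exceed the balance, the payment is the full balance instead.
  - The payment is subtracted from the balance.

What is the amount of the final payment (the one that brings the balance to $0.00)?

Week 1: opening $537.69; interest $2.38 → $540.07; payment $2.38; balance $537.69
Week 2: opening $537.69; interest $2.38 → $540.07; payment $2.38; balance $537.69
Week 3: opening $537.69; interest $2.38 → $540.07; payment $2.38; balance $537.69
Week 4: opening $537.69; interest $2.38 → $540.07; payment $182.36; balance $357.71
Week 5: opening $357.71; interest $2.38 → $360.09; payment $182.36; balance $177.73
Week 6: opening $177.73; interest $2.38 → $180.11; payment $180.11; balance $0.00

$180.11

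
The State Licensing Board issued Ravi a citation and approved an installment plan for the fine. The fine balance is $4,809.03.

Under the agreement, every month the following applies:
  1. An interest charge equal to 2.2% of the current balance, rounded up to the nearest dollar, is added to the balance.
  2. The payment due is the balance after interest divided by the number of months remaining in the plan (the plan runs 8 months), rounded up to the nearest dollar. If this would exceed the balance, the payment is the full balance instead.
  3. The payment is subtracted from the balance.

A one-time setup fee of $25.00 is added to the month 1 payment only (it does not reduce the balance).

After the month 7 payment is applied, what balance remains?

Month 1: opening $4,809.03; interest $106.00 → $4,915.03; payment $615.00 (+ $25.00 fee); balance $4,300.03
Month 2: opening $4,300.03; interest $95.00 → $4,395.03; payment $628.00; balance $3,767.03
Month 3: opening $3,767.03; interest $83.00 → $3,850.03; payment $642.00; balance $3,208.03
Month 4: opening $3,208.03; interest $71.00 → $3,279.03; payment $656.00; balance $2,623.03
Month 5: opening $2,623.03; interest $58.00 → $2,681.03; payment $671.00; balance $2,010.03
Month 6: opening $2,010.03; interest $45.00 → $2,055.03; payment $686.00; balance $1,369.03
Month 7: opening $1,369.03; interest $31.00 → $1,400.03; payment $701.00; balance $699.03

$699.03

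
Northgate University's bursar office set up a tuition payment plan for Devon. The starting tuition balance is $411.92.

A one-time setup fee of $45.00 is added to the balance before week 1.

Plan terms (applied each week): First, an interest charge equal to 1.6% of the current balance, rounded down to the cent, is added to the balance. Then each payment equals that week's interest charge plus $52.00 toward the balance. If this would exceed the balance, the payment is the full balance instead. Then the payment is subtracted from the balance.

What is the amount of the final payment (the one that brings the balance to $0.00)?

Week 1: $456.92 +$7.31 interest = $464.23; pay $59.31 → $404.92
Week 2: $404.92 +$6.47 interest = $411.39; pay $58.47 → $352.92
Week 3: $352.92 +$5.64 interest = $358.56; pay $57.64 → $300.92
Week 4: $300.92 +$4.81 interest = $305.73; pay $56.81 → $248.92
Week 5: $248.92 +$3.98 interest = $252.90; pay $55.98 → $196.92
Week 6: $196.92 +$3.15 interest = $200.07; pay $55.15 → $144.92
Week 7: $144.92 +$2.31 interest = $147.23; pay $54.31 → $92.92
Week 8: $92.92 +$1.48 interest = $94.40; pay $53.48 → $40.92
Week 9: $40.92 +$0.65 interest = $41.57; pay $41.57 → $0.00

$41.57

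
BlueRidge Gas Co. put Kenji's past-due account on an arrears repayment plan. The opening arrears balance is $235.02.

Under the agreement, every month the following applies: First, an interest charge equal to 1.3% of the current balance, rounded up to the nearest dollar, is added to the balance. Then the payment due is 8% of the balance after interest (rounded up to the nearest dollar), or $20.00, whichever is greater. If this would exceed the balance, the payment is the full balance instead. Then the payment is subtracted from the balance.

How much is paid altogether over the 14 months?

$265.02

Month 1: opening $235.02; interest $4.00 → $239.02; payment $20.00; balance $219.02
Month 2: opening $219.02; interest $3.00 → $222.02; payment $20.00; balance $202.02
Month 3: opening $202.02; interest $3.00 → $205.02; payment $20.00; balance $185.02
Month 4: opening $185.02; interest $3.00 → $188.02; payment $20.00; balance $168.02
Month 5: opening $168.02; interest $3.00 → $171.02; payment $20.00; balance $151.02
Month 6: opening $151.02; interest $2.00 → $153.02; payment $20.00; balance $133.02
Month 7: opening $133.02; interest $2.00 → $135.02; payment $20.00; balance $115.02
Month 8: opening $115.02; interest $2.00 → $117.02; payment $20.00; balance $97.02
Month 9: opening $97.02; interest $2.00 → $99.02; payment $20.00; balance $79.02
Month 10: opening $79.02; interest $2.00 → $81.02; payment $20.00; balance $61.02
Month 11: opening $61.02; interest $1.00 → $62.02; payment $20.00; balance $42.02
Month 12: opening $42.02; interest $1.00 → $43.02; payment $20.00; balance $23.02
Month 13: opening $23.02; interest $1.00 → $24.02; payment $20.00; balance $4.02
Month 14: opening $4.02; interest $1.00 → $5.02; payment $5.02; balance $0.00
Total paid: $265.02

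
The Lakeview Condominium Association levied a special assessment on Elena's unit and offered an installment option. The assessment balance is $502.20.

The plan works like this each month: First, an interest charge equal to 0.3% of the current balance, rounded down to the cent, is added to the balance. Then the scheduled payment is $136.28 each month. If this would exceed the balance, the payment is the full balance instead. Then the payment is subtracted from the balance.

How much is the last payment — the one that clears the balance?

# | Opening | Interest | Payment | End bal
1 | $502.20 | $1.50 | $136.28 | $367.42
2 | $367.42 | $1.10 | $136.28 | $232.24
3 | $232.24 | $0.69 | $136.28 | $96.65
4 | $96.65 | $0.28 | $96.93 | $0.00

$96.93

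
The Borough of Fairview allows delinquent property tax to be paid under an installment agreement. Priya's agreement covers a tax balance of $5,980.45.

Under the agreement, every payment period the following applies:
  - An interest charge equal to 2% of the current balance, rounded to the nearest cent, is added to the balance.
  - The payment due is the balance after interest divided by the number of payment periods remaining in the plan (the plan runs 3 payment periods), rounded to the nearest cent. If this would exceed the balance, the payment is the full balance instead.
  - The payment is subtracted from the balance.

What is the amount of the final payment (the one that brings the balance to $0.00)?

# | Opening | Interest | Payment | End bal
1 | $5,980.45 | $119.61 | $2,033.35 | $4,066.71
2 | $4,066.71 | $81.33 | $2,074.02 | $2,074.02
3 | $2,074.02 | $41.48 | $2,115.50 | $0.00

$2,115.50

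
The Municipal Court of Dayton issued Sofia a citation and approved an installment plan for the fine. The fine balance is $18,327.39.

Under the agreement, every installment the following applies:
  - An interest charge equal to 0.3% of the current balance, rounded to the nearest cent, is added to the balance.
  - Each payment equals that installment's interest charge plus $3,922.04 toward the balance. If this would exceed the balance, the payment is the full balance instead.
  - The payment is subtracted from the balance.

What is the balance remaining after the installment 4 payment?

$2,639.23

Installment 1: $18,327.39 +$54.98 interest = $18,382.37; pay $3,977.02 → $14,405.35
Installment 2: $14,405.35 +$43.22 interest = $14,448.57; pay $3,965.26 → $10,483.31
Installment 3: $10,483.31 +$31.45 interest = $10,514.76; pay $3,953.49 → $6,561.27
Installment 4: $6,561.27 +$19.68 interest = $6,580.95; pay $3,941.72 → $2,639.23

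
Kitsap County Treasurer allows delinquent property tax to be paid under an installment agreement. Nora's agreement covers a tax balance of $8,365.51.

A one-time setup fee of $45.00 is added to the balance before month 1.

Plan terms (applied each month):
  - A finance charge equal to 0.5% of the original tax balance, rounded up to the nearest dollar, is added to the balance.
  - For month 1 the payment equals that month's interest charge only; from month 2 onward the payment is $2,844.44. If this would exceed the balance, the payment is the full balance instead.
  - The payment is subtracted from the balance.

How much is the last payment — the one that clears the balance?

$45.19

Month 1: opening $8,410.51; interest $42.00 → $8,452.51; payment $42.00; balance $8,410.51
Month 2: opening $8,410.51; interest $42.00 → $8,452.51; payment $2,844.44; balance $5,608.07
Month 3: opening $5,608.07; interest $42.00 → $5,650.07; payment $2,844.44; balance $2,805.63
Month 4: opening $2,805.63; interest $42.00 → $2,847.63; payment $2,844.44; balance $3.19
Month 5: opening $3.19; interest $42.00 → $45.19; payment $45.19; balance $0.00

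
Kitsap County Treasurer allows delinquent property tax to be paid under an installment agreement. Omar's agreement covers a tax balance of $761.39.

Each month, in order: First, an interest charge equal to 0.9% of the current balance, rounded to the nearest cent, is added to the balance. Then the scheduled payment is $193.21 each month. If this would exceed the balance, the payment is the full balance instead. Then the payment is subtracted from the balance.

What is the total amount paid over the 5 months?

Month 1: $761.39 +$6.85 interest = $768.24; pay $193.21 → $575.03
Month 2: $575.03 +$5.18 interest = $580.21; pay $193.21 → $387.00
Month 3: $387.00 +$3.48 interest = $390.48; pay $193.21 → $197.27
Month 4: $197.27 +$1.78 interest = $199.05; pay $193.21 → $5.84
Month 5: $5.84 +$0.05 interest = $5.89; pay $5.89 → $0.00
Total paid: $778.73

$778.73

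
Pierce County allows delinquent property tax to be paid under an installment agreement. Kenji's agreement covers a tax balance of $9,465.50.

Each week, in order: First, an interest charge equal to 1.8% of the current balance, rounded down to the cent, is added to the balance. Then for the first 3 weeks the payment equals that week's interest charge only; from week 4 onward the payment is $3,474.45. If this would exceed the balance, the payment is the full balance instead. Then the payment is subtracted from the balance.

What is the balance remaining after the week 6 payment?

$0.00

# | Opening | Interest | Payment | End bal
1 | $9,465.50 | $170.37 | $170.37 | $9,465.50
2 | $9,465.50 | $170.37 | $170.37 | $9,465.50
3 | $9,465.50 | $170.37 | $170.37 | $9,465.50
4 | $9,465.50 | $170.37 | $3,474.45 | $6,161.42
5 | $6,161.42 | $110.90 | $3,474.45 | $2,797.87
6 | $2,797.87 | $50.36 | $2,848.23 | $0.00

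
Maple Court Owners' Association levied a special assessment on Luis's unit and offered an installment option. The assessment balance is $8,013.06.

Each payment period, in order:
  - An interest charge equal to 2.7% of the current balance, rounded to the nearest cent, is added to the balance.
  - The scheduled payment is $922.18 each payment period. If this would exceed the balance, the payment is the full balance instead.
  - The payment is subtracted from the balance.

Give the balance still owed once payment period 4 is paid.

$5,073.33

# | Opening | Interest | Payment | End bal
1 | $8,013.06 | $216.35 | $922.18 | $7,307.23
2 | $7,307.23 | $197.30 | $922.18 | $6,582.35
3 | $6,582.35 | $177.72 | $922.18 | $5,837.89
4 | $5,837.89 | $157.62 | $922.18 | $5,073.33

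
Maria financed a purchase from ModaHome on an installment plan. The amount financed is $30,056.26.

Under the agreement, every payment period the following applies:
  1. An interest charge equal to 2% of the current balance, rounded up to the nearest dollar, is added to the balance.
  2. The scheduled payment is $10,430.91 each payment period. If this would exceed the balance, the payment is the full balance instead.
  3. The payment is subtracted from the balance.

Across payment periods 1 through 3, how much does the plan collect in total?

Payment period 1: opening $30,056.26; interest $602.00 → $30,658.26; payment $10,430.91; balance $20,227.35
Payment period 2: opening $20,227.35; interest $405.00 → $20,632.35; payment $10,430.91; balance $10,201.44
Payment period 3: opening $10,201.44; interest $205.00 → $10,406.44; payment $10,406.44; balance $0.00
Total paid: $31,268.26

$31,268.26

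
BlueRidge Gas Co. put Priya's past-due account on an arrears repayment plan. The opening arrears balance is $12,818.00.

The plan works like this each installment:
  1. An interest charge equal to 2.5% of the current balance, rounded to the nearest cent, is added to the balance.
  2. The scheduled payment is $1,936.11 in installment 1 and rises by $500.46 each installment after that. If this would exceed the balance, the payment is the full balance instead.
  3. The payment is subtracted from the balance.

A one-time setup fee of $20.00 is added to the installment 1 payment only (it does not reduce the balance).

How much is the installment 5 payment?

# | Opening | Interest | Payment | Fee | End bal
1 | $12,818.00 | $320.45 | $1,936.11 | $20.00 | $11,202.34
2 | $11,202.34 | $280.06 | $2,436.57 | — | $9,045.83
3 | $9,045.83 | $226.15 | $2,937.03 | — | $6,334.95
4 | $6,334.95 | $158.37 | $3,437.49 | — | $3,055.83
5 | $3,055.83 | $76.40 | $3,132.23 | — | $0.00

$3,132.23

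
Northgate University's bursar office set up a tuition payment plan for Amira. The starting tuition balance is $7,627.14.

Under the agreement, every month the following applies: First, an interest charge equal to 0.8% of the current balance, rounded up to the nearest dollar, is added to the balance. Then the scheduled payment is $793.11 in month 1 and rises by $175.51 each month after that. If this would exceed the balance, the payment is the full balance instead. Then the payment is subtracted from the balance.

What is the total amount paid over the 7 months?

Month 1: opening $7,627.14; interest $62.00 → $7,689.14; payment $793.11; balance $6,896.03
Month 2: opening $6,896.03; interest $56.00 → $6,952.03; payment $968.62; balance $5,983.41
Month 3: opening $5,983.41; interest $48.00 → $6,031.41; payment $1,144.13; balance $4,887.28
Month 4: opening $4,887.28; interest $40.00 → $4,927.28; payment $1,319.64; balance $3,607.64
Month 5: opening $3,607.64; interest $29.00 → $3,636.64; payment $1,495.15; balance $2,141.49
Month 6: opening $2,141.49; interest $18.00 → $2,159.49; payment $1,670.66; balance $488.83
Month 7: opening $488.83; interest $4.00 → $492.83; payment $492.83; balance $0.00
Total paid: $7,884.14

$7,884.14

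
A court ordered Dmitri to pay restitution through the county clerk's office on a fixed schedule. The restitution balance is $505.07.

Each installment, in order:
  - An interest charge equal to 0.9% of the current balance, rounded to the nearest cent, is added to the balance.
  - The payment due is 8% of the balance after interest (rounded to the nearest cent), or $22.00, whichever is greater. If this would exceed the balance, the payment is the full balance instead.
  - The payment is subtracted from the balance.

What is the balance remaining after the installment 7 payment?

$300.00

Installment 1: $505.07 +$4.55 interest = $509.62; pay $40.77 → $468.85
Installment 2: $468.85 +$4.22 interest = $473.07; pay $37.85 → $435.22
Installment 3: $435.22 +$3.92 interest = $439.14; pay $35.13 → $404.01
Installment 4: $404.01 +$3.64 interest = $407.65; pay $32.61 → $375.04
Installment 5: $375.04 +$3.38 interest = $378.42; pay $30.27 → $348.15
Installment 6: $348.15 +$3.13 interest = $351.28; pay $28.10 → $323.18
Installment 7: $323.18 +$2.91 interest = $326.09; pay $26.09 → $300.00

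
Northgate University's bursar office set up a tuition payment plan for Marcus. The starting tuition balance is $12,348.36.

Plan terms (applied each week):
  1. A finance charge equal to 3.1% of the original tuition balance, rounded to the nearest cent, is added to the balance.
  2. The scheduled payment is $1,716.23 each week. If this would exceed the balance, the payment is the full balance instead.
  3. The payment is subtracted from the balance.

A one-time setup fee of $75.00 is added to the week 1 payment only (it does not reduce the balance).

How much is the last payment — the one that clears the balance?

# | Opening | Interest | Payment | Fee | End bal
1 | $12,348.36 | $382.80 | $1,716.23 | $75.00 | $11,014.93
2 | $11,014.93 | $382.80 | $1,716.23 | — | $9,681.50
3 | $9,681.50 | $382.80 | $1,716.23 | — | $8,348.07
4 | $8,348.07 | $382.80 | $1,716.23 | — | $7,014.64
5 | $7,014.64 | $382.80 | $1,716.23 | — | $5,681.21
6 | $5,681.21 | $382.80 | $1,716.23 | — | $4,347.78
7 | $4,347.78 | $382.80 | $1,716.23 | — | $3,014.35
8 | $3,014.35 | $382.80 | $1,716.23 | — | $1,680.92
9 | $1,680.92 | $382.80 | $1,716.23 | — | $347.49
10 | $347.49 | $382.80 | $730.29 | — | $0.00

$730.29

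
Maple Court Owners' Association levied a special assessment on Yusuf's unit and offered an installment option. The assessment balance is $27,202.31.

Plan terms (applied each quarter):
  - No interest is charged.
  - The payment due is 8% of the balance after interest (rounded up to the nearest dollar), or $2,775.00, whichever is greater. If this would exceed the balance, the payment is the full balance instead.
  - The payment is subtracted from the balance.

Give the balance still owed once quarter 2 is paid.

Quarter 1: opening $27,202.31; payment $2,775.00; balance $24,427.31
Quarter 2: opening $24,427.31; payment $2,775.00; balance $21,652.31

$21,652.31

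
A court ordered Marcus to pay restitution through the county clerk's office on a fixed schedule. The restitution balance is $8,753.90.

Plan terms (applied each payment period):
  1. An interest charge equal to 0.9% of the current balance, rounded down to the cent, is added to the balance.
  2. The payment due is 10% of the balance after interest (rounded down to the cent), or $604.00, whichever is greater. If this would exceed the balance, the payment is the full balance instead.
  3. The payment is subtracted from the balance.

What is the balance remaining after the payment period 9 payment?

$3,150.88

Payment period 1: opening $8,753.90; interest $78.78 → $8,832.68; payment $883.26; balance $7,949.42
Payment period 2: opening $7,949.42; interest $71.54 → $8,020.96; payment $802.09; balance $7,218.87
Payment period 3: opening $7,218.87; interest $64.96 → $7,283.83; payment $728.38; balance $6,555.45
Payment period 4: opening $6,555.45; interest $58.99 → $6,614.44; payment $661.44; balance $5,953.00
Payment period 5: opening $5,953.00; interest $53.57 → $6,006.57; payment $604.00; balance $5,402.57
Payment period 6: opening $5,402.57; interest $48.62 → $5,451.19; payment $604.00; balance $4,847.19
Payment period 7: opening $4,847.19; interest $43.62 → $4,890.81; payment $604.00; balance $4,286.81
Payment period 8: opening $4,286.81; interest $38.58 → $4,325.39; payment $604.00; balance $3,721.39
Payment period 9: opening $3,721.39; interest $33.49 → $3,754.88; payment $604.00; balance $3,150.88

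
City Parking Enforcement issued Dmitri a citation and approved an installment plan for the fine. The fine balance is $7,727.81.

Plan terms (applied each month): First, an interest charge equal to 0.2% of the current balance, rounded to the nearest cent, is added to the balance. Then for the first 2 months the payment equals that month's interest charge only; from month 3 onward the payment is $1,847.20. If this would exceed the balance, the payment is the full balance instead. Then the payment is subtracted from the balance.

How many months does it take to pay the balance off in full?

Month 1: opening $7,727.81; interest $15.46 → $7,743.27; payment $15.46; balance $7,727.81
Month 2: opening $7,727.81; interest $15.46 → $7,743.27; payment $15.46; balance $7,727.81
Month 3: opening $7,727.81; interest $15.46 → $7,743.27; payment $1,847.20; balance $5,896.07
Month 4: opening $5,896.07; interest $11.79 → $5,907.86; payment $1,847.20; balance $4,060.66
Month 5: opening $4,060.66; interest $8.12 → $4,068.78; payment $1,847.20; balance $2,221.58
Month 6: opening $2,221.58; interest $4.44 → $2,226.02; payment $1,847.20; balance $378.82
Month 7: opening $378.82; interest $0.76 → $379.58; payment $379.58; balance $0.00
Balance reaches $0.00 in month 7.

7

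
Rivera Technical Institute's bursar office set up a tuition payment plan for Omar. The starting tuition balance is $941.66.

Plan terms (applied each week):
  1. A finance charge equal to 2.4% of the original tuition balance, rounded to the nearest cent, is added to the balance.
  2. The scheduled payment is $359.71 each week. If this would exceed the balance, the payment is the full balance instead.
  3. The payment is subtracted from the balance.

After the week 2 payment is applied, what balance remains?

Week 1: opening $941.66; interest $22.60 → $964.26; payment $359.71; balance $604.55
Week 2: opening $604.55; interest $22.60 → $627.15; payment $359.71; balance $267.44

$267.44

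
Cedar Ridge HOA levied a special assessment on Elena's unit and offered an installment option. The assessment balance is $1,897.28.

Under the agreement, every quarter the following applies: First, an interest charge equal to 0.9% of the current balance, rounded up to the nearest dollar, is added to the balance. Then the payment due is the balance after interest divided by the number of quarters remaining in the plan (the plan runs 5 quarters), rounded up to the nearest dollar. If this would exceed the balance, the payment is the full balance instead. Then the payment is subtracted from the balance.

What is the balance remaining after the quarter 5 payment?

Quarter 1: opening $1,897.28; interest $18.00 → $1,915.28; payment $384.00; balance $1,531.28
Quarter 2: opening $1,531.28; interest $14.00 → $1,545.28; payment $387.00; balance $1,158.28
Quarter 3: opening $1,158.28; interest $11.00 → $1,169.28; payment $390.00; balance $779.28
Quarter 4: opening $779.28; interest $8.00 → $787.28; payment $394.00; balance $393.28
Quarter 5: opening $393.28; interest $4.00 → $397.28; payment $397.28; balance $0.00

$0.00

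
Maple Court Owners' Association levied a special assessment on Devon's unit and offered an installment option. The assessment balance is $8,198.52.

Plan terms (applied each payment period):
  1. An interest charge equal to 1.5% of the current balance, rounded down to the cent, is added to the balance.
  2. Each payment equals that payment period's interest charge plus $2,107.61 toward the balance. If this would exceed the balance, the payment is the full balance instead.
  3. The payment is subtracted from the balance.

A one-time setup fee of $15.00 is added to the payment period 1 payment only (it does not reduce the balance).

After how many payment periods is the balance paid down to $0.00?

4

# | Opening | Interest | Payment | Fee | End bal
1 | $8,198.52 | $122.97 | $2,230.58 | $15.00 | $6,090.91
2 | $6,090.91 | $91.36 | $2,198.97 | — | $3,983.30
3 | $3,983.30 | $59.74 | $2,167.35 | — | $1,875.69
4 | $1,875.69 | $28.13 | $1,903.82 | — | $0.00
Balance reaches $0.00 in payment period 4.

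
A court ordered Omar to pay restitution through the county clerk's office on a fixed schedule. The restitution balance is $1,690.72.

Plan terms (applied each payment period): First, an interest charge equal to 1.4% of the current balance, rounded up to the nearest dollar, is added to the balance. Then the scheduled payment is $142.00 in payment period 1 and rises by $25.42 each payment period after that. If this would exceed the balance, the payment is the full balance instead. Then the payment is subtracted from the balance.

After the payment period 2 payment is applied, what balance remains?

$1,428.30

# | Opening | Interest | Payment | End bal
1 | $1,690.72 | $24.00 | $142.00 | $1,572.72
2 | $1,572.72 | $23.00 | $167.42 | $1,428.30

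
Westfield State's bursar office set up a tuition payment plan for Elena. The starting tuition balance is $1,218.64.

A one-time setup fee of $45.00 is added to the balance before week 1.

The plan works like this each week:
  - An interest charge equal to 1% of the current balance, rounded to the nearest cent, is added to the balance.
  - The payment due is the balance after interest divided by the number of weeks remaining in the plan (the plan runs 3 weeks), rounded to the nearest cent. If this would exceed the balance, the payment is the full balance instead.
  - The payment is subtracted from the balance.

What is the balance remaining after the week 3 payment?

$0.00

Week 1: $1,263.64 +$12.64 interest = $1,276.28; pay $425.43 → $850.85
Week 2: $850.85 +$8.51 interest = $859.36; pay $429.68 → $429.68
Week 3: $429.68 +$4.30 interest = $433.98; pay $433.98 → $0.00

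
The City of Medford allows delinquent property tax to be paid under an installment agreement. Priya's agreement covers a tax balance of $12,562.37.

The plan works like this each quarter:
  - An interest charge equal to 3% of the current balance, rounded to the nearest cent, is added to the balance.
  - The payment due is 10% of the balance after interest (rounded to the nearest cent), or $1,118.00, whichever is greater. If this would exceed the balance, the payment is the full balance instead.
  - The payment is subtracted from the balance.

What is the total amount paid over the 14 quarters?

Quarter 1: opening $12,562.37; interest $376.87 → $12,939.24; payment $1,293.92; balance $11,645.32
Quarter 2: opening $11,645.32; interest $349.36 → $11,994.68; payment $1,199.47; balance $10,795.21
Quarter 3: opening $10,795.21; interest $323.86 → $11,119.07; payment $1,118.00; balance $10,001.07
Quarter 4: opening $10,001.07; interest $300.03 → $10,301.10; payment $1,118.00; balance $9,183.10
Quarter 5: opening $9,183.10; interest $275.49 → $9,458.59; payment $1,118.00; balance $8,340.59
Quarter 6: opening $8,340.59; interest $250.22 → $8,590.81; payment $1,118.00; balance $7,472.81
Quarter 7: opening $7,472.81; interest $224.18 → $7,696.99; payment $1,118.00; balance $6,578.99
Quarter 8: opening $6,578.99; interest $197.37 → $6,776.36; payment $1,118.00; balance $5,658.36
Quarter 9: opening $5,658.36; interest $169.75 → $5,828.11; payment $1,118.00; balance $4,710.11
Quarter 10: opening $4,710.11; interest $141.30 → $4,851.41; payment $1,118.00; balance $3,733.41
Quarter 11: opening $3,733.41; interest $112.00 → $3,845.41; payment $1,118.00; balance $2,727.41
Quarter 12: opening $2,727.41; interest $81.82 → $2,809.23; payment $1,118.00; balance $1,691.23
Quarter 13: opening $1,691.23; interest $50.74 → $1,741.97; payment $1,118.00; balance $623.97
Quarter 14: opening $623.97; interest $18.72 → $642.69; payment $642.69; balance $0.00
Total paid: $15,434.08

$15,434.08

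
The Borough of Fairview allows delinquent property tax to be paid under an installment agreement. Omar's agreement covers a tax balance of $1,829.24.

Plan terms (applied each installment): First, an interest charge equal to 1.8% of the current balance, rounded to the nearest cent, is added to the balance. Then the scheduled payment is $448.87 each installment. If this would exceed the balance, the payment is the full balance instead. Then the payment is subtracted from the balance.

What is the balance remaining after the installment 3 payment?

$558.82

Installment 1: opening $1,829.24; interest $32.93 → $1,862.17; payment $448.87; balance $1,413.30
Installment 2: opening $1,413.30; interest $25.44 → $1,438.74; payment $448.87; balance $989.87
Installment 3: opening $989.87; interest $17.82 → $1,007.69; payment $448.87; balance $558.82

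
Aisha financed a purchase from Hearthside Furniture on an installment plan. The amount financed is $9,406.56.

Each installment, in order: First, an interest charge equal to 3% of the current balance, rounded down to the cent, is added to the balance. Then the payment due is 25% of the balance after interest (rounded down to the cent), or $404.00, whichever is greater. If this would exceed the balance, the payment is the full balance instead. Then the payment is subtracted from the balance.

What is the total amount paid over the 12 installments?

Installment 1: opening $9,406.56; interest $282.19 → $9,688.75; payment $2,422.18; balance $7,266.57
Installment 2: opening $7,266.57; interest $217.99 → $7,484.56; payment $1,871.14; balance $5,613.42
Installment 3: opening $5,613.42; interest $168.40 → $5,781.82; payment $1,445.45; balance $4,336.37
Installment 4: opening $4,336.37; interest $130.09 → $4,466.46; payment $1,116.61; balance $3,349.85
Installment 5: opening $3,349.85; interest $100.49 → $3,450.34; payment $862.58; balance $2,587.76
Installment 6: opening $2,587.76; interest $77.63 → $2,665.39; payment $666.34; balance $1,999.05
Installment 7: opening $1,999.05; interest $59.97 → $2,059.02; payment $514.75; balance $1,544.27
Installment 8: opening $1,544.27; interest $46.32 → $1,590.59; payment $404.00; balance $1,186.59
Installment 9: opening $1,186.59; interest $35.59 → $1,222.18; payment $404.00; balance $818.18
Installment 10: opening $818.18; interest $24.54 → $842.72; payment $404.00; balance $438.72
Installment 11: opening $438.72; interest $13.16 → $451.88; payment $404.00; balance $47.88
Installment 12: opening $47.88; interest $1.43 → $49.31; payment $49.31; balance $0.00
Total paid: $10,564.36

$10,564.36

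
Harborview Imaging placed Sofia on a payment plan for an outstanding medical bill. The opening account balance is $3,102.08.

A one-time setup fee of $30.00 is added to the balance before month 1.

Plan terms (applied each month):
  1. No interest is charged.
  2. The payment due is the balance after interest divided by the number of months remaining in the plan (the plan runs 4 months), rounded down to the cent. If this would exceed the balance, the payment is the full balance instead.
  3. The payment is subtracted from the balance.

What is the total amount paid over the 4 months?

Month 1: $3,132.08 − $783.02 → $2,349.06
Month 2: $2,349.06 − $783.02 → $1,566.04
Month 3: $1,566.04 − $783.02 → $783.02
Month 4: $783.02 − $783.02 → $0.00
Total paid: $3,132.08

$3,132.08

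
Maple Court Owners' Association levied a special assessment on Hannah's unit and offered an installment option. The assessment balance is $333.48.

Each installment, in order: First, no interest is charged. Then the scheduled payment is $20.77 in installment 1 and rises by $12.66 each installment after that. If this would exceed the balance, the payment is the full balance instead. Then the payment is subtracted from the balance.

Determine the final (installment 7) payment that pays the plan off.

# | Opening | Payment | End bal
1 | $333.48 | $20.77 | $312.71
2 | $312.71 | $33.43 | $279.28
3 | $279.28 | $46.09 | $233.19
4 | $233.19 | $58.75 | $174.44
5 | $174.44 | $71.41 | $103.03
6 | $103.03 | $84.07 | $18.96
7 | $18.96 | $18.96 | $0.00

$18.96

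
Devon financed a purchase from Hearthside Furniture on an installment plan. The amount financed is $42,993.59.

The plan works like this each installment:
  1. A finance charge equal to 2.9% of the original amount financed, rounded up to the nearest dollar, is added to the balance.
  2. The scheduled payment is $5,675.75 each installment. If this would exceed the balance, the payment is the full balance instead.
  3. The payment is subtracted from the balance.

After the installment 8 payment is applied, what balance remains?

Installment 1: $42,993.59 +$1,247.00 interest = $44,240.59; pay $5,675.75 → $38,564.84
Installment 2: $38,564.84 +$1,247.00 interest = $39,811.84; pay $5,675.75 → $34,136.09
Installment 3: $34,136.09 +$1,247.00 interest = $35,383.09; pay $5,675.75 → $29,707.34
Installment 4: $29,707.34 +$1,247.00 interest = $30,954.34; pay $5,675.75 → $25,278.59
Installment 5: $25,278.59 +$1,247.00 interest = $26,525.59; pay $5,675.75 → $20,849.84
Installment 6: $20,849.84 +$1,247.00 interest = $22,096.84; pay $5,675.75 → $16,421.09
Installment 7: $16,421.09 +$1,247.00 interest = $17,668.09; pay $5,675.75 → $11,992.34
Installment 8: $11,992.34 +$1,247.00 interest = $13,239.34; pay $5,675.75 → $7,563.59

$7,563.59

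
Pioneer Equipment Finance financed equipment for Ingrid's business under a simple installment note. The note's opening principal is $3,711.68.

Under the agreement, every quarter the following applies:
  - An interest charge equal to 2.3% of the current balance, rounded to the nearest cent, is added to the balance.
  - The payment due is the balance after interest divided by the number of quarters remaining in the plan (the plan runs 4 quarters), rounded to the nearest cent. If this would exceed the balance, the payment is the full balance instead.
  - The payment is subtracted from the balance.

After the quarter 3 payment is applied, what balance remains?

$993.43

Quarter 1: opening $3,711.68; interest $85.37 → $3,797.05; payment $949.26; balance $2,847.79
Quarter 2: opening $2,847.79; interest $65.50 → $2,913.29; payment $971.10; balance $1,942.19
Quarter 3: opening $1,942.19; interest $44.67 → $1,986.86; payment $993.43; balance $993.43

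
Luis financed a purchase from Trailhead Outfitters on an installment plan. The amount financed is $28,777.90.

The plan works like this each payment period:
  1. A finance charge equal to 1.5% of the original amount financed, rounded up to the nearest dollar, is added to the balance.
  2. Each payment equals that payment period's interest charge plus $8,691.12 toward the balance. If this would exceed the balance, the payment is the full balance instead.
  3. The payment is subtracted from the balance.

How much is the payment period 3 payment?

$9,123.12

# | Opening | Interest | Payment | End bal
1 | $28,777.90 | $432.00 | $9,123.12 | $20,086.78
2 | $20,086.78 | $432.00 | $9,123.12 | $11,395.66
3 | $11,395.66 | $432.00 | $9,123.12 | $2,704.54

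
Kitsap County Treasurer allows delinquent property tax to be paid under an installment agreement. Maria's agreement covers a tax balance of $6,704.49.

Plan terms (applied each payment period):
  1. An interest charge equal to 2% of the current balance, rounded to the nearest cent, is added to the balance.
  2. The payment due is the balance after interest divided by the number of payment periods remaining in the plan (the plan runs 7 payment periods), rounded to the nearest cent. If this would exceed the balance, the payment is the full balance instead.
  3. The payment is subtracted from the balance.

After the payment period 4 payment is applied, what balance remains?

Payment period 1: $6,704.49 +$134.09 interest = $6,838.58; pay $976.94 → $5,861.64
Payment period 2: $5,861.64 +$117.23 interest = $5,978.87; pay $996.48 → $4,982.39
Payment period 3: $4,982.39 +$99.65 interest = $5,082.04; pay $1,016.41 → $4,065.63
Payment period 4: $4,065.63 +$81.31 interest = $4,146.94; pay $1,036.74 → $3,110.20

$3,110.20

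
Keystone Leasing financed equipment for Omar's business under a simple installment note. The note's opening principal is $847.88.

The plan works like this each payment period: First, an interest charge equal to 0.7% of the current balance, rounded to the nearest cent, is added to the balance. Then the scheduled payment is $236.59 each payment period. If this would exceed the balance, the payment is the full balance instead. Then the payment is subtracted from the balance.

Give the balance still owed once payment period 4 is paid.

$0.00

Payment period 1: opening $847.88; interest $5.94 → $853.82; payment $236.59; balance $617.23
Payment period 2: opening $617.23; interest $4.32 → $621.55; payment $236.59; balance $384.96
Payment period 3: opening $384.96; interest $2.69 → $387.65; payment $236.59; balance $151.06
Payment period 4: opening $151.06; interest $1.06 → $152.12; payment $152.12; balance $0.00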